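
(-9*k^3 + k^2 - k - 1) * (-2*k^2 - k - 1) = 18*k^5 + 7*k^4 + 10*k^3 + 2*k^2 + 2*k + 1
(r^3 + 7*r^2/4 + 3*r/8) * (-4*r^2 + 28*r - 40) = -4*r^5 + 21*r^4 + 15*r^3/2 - 119*r^2/2 - 15*r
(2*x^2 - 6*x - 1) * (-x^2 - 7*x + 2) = -2*x^4 - 8*x^3 + 47*x^2 - 5*x - 2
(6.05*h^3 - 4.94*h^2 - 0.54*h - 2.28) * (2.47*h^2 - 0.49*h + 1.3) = 14.9435*h^5 - 15.1663*h^4 + 8.9518*h^3 - 11.789*h^2 + 0.4152*h - 2.964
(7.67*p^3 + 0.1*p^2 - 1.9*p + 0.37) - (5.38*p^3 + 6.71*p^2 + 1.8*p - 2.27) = 2.29*p^3 - 6.61*p^2 - 3.7*p + 2.64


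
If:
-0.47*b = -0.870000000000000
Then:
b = 1.85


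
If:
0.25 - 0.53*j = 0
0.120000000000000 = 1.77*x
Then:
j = 0.47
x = 0.07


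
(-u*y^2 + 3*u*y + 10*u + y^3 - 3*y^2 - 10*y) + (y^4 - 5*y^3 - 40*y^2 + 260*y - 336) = -u*y^2 + 3*u*y + 10*u + y^4 - 4*y^3 - 43*y^2 + 250*y - 336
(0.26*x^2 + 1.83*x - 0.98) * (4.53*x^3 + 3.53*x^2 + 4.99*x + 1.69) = 1.1778*x^5 + 9.2077*x^4 + 3.3179*x^3 + 6.1117*x^2 - 1.7975*x - 1.6562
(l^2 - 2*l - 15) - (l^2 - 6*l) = 4*l - 15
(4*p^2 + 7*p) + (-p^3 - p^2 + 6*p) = -p^3 + 3*p^2 + 13*p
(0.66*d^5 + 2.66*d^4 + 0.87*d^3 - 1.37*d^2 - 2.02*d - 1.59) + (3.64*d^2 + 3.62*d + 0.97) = 0.66*d^5 + 2.66*d^4 + 0.87*d^3 + 2.27*d^2 + 1.6*d - 0.62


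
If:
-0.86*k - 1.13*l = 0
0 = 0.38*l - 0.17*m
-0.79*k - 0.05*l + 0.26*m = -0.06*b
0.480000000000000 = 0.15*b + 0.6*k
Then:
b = 2.66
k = 0.13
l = -0.10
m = -0.23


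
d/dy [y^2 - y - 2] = 2*y - 1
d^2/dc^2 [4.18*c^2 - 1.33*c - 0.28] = 8.36000000000000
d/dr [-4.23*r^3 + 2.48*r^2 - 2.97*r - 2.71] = -12.69*r^2 + 4.96*r - 2.97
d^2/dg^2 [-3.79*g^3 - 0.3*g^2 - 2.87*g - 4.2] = -22.74*g - 0.6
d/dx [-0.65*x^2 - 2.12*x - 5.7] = -1.3*x - 2.12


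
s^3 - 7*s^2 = s^2*(s - 7)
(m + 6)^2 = m^2 + 12*m + 36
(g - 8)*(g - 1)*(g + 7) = g^3 - 2*g^2 - 55*g + 56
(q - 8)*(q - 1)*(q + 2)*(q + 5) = q^4 - 2*q^3 - 45*q^2 - 34*q + 80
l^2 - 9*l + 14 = (l - 7)*(l - 2)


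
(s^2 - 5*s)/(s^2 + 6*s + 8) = s*(s - 5)/(s^2 + 6*s + 8)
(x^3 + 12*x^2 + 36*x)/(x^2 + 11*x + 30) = x*(x + 6)/(x + 5)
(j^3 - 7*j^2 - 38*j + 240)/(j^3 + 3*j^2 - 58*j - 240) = (j - 5)/(j + 5)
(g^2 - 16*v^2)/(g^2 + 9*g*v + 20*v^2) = (g - 4*v)/(g + 5*v)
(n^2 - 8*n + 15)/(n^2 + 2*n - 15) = (n - 5)/(n + 5)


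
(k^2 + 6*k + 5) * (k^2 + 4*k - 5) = k^4 + 10*k^3 + 24*k^2 - 10*k - 25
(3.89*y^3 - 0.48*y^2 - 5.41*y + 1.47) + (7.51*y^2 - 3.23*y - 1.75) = 3.89*y^3 + 7.03*y^2 - 8.64*y - 0.28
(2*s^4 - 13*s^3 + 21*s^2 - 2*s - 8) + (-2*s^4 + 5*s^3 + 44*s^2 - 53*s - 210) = -8*s^3 + 65*s^2 - 55*s - 218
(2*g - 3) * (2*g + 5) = 4*g^2 + 4*g - 15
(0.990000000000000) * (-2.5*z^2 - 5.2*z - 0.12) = -2.475*z^2 - 5.148*z - 0.1188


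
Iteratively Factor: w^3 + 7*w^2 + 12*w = (w + 3)*(w^2 + 4*w) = w*(w + 3)*(w + 4)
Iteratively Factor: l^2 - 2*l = (l - 2)*(l)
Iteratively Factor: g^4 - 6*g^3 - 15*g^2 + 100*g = (g + 4)*(g^3 - 10*g^2 + 25*g) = (g - 5)*(g + 4)*(g^2 - 5*g) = g*(g - 5)*(g + 4)*(g - 5)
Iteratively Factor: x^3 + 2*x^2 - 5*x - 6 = (x - 2)*(x^2 + 4*x + 3) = (x - 2)*(x + 3)*(x + 1)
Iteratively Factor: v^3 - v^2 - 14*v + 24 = (v - 2)*(v^2 + v - 12) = (v - 2)*(v + 4)*(v - 3)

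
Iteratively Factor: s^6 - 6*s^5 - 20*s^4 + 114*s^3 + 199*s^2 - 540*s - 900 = (s - 3)*(s^5 - 3*s^4 - 29*s^3 + 27*s^2 + 280*s + 300) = (s - 3)*(s + 2)*(s^4 - 5*s^3 - 19*s^2 + 65*s + 150) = (s - 5)*(s - 3)*(s + 2)*(s^3 - 19*s - 30) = (s - 5)^2*(s - 3)*(s + 2)*(s^2 + 5*s + 6) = (s - 5)^2*(s - 3)*(s + 2)^2*(s + 3)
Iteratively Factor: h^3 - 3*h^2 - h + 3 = (h - 3)*(h^2 - 1) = (h - 3)*(h + 1)*(h - 1)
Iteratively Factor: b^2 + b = (b)*(b + 1)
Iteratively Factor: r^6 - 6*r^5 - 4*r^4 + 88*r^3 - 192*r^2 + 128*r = (r + 4)*(r^5 - 10*r^4 + 36*r^3 - 56*r^2 + 32*r) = (r - 2)*(r + 4)*(r^4 - 8*r^3 + 20*r^2 - 16*r) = (r - 4)*(r - 2)*(r + 4)*(r^3 - 4*r^2 + 4*r) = (r - 4)*(r - 2)^2*(r + 4)*(r^2 - 2*r) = (r - 4)*(r - 2)^3*(r + 4)*(r)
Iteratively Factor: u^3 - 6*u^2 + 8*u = (u)*(u^2 - 6*u + 8) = u*(u - 4)*(u - 2)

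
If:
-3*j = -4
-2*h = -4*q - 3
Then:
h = 2*q + 3/2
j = 4/3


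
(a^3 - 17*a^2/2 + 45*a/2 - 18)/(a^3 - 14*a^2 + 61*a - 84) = (a - 3/2)/(a - 7)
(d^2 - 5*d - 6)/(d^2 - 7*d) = (d^2 - 5*d - 6)/(d*(d - 7))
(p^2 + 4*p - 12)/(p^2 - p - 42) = (p - 2)/(p - 7)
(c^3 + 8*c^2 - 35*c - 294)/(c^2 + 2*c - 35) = (c^2 + c - 42)/(c - 5)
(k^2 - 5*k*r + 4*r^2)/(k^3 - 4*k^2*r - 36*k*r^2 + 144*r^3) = (-k + r)/(-k^2 + 36*r^2)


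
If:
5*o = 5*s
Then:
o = s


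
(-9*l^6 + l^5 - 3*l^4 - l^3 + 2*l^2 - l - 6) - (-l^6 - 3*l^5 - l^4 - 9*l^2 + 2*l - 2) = -8*l^6 + 4*l^5 - 2*l^4 - l^3 + 11*l^2 - 3*l - 4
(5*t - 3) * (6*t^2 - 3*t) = 30*t^3 - 33*t^2 + 9*t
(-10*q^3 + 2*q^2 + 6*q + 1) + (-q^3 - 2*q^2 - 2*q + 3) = -11*q^3 + 4*q + 4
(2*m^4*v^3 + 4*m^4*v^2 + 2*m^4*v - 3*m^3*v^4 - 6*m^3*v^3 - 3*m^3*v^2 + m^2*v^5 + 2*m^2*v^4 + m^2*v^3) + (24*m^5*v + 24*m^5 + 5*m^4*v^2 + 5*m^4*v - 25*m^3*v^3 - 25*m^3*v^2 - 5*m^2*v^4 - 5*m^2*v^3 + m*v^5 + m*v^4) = 24*m^5*v + 24*m^5 + 2*m^4*v^3 + 9*m^4*v^2 + 7*m^4*v - 3*m^3*v^4 - 31*m^3*v^3 - 28*m^3*v^2 + m^2*v^5 - 3*m^2*v^4 - 4*m^2*v^3 + m*v^5 + m*v^4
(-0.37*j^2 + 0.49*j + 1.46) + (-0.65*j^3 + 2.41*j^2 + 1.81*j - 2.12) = -0.65*j^3 + 2.04*j^2 + 2.3*j - 0.66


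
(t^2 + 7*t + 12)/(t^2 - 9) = (t + 4)/(t - 3)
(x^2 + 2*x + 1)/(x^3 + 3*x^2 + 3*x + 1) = 1/(x + 1)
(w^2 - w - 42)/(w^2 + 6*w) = (w - 7)/w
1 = 1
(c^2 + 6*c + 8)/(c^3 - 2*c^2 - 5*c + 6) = (c + 4)/(c^2 - 4*c + 3)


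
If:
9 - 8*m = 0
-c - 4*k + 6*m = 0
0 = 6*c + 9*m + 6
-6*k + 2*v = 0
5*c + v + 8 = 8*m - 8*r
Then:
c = -43/16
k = 151/64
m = 9/8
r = 471/512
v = 453/64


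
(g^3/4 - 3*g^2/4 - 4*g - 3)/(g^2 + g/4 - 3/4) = (g^2 - 4*g - 12)/(4*g - 3)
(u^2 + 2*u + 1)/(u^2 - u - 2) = (u + 1)/(u - 2)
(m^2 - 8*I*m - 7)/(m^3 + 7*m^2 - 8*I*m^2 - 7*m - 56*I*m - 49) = 1/(m + 7)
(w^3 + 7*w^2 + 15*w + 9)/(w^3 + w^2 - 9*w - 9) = (w + 3)/(w - 3)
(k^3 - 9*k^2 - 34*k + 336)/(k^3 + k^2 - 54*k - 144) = (k - 7)/(k + 3)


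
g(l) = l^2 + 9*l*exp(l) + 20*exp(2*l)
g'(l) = 9*l*exp(l) + 2*l + 40*exp(2*l) + 9*exp(l)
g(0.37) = 46.88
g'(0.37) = 102.43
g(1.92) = 1052.06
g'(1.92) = 2044.11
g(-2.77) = 6.19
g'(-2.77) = -6.38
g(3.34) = 16785.80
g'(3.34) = 32961.68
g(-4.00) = 15.35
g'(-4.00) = -8.48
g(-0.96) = 0.55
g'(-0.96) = 4.08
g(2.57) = 3723.13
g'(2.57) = 7253.58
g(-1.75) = 0.93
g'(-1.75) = -3.47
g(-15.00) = 225.00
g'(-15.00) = -30.00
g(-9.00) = 80.99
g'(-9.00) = -18.01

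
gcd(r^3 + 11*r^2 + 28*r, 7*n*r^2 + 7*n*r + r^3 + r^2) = r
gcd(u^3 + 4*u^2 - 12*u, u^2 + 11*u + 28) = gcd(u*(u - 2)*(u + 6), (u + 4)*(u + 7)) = 1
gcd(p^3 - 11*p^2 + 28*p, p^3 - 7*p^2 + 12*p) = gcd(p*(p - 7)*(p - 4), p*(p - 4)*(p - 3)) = p^2 - 4*p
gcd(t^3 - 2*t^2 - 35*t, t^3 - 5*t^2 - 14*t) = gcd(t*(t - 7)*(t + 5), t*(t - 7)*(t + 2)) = t^2 - 7*t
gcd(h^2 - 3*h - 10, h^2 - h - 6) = h + 2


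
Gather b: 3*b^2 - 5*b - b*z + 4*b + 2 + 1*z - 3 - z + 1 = 3*b^2 + b*(-z - 1)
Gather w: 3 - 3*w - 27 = -3*w - 24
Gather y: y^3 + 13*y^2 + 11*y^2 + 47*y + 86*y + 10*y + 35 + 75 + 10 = y^3 + 24*y^2 + 143*y + 120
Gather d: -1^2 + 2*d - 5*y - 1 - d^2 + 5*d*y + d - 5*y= -d^2 + d*(5*y + 3) - 10*y - 2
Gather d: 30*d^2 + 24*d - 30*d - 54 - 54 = 30*d^2 - 6*d - 108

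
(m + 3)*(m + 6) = m^2 + 9*m + 18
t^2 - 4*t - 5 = (t - 5)*(t + 1)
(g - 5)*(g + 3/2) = g^2 - 7*g/2 - 15/2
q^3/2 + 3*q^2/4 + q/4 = q*(q/2 + 1/2)*(q + 1/2)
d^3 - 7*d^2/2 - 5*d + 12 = (d - 4)*(d - 3/2)*(d + 2)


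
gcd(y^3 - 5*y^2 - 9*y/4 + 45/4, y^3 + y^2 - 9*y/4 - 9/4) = y^2 - 9/4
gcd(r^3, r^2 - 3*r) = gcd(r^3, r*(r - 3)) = r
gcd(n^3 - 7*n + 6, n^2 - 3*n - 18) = n + 3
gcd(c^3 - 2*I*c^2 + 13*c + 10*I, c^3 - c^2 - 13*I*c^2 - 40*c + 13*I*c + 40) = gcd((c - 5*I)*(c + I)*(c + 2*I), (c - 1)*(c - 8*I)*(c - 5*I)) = c - 5*I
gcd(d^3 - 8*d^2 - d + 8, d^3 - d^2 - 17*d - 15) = d + 1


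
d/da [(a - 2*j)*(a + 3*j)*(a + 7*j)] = 3*a^2 + 16*a*j + j^2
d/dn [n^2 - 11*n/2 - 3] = 2*n - 11/2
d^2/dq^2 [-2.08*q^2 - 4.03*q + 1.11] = -4.16000000000000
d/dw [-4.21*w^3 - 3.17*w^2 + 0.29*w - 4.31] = -12.63*w^2 - 6.34*w + 0.29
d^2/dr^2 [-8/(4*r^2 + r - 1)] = 16*(16*r^2 + 4*r - (8*r + 1)^2 - 4)/(4*r^2 + r - 1)^3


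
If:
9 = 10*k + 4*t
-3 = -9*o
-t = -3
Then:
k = -3/10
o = 1/3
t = 3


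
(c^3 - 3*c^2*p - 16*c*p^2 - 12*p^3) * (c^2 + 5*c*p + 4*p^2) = c^5 + 2*c^4*p - 27*c^3*p^2 - 104*c^2*p^3 - 124*c*p^4 - 48*p^5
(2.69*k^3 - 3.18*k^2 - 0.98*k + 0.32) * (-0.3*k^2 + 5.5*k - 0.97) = -0.807*k^5 + 15.749*k^4 - 19.8053*k^3 - 2.4014*k^2 + 2.7106*k - 0.3104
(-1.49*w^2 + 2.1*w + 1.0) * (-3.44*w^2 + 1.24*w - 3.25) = 5.1256*w^4 - 9.0716*w^3 + 4.0065*w^2 - 5.585*w - 3.25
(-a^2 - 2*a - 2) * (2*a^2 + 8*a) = -2*a^4 - 12*a^3 - 20*a^2 - 16*a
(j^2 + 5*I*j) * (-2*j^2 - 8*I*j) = -2*j^4 - 18*I*j^3 + 40*j^2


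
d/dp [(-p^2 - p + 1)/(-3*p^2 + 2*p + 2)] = (-5*p^2 + 2*p - 4)/(9*p^4 - 12*p^3 - 8*p^2 + 8*p + 4)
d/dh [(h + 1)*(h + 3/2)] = 2*h + 5/2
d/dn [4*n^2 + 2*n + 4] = 8*n + 2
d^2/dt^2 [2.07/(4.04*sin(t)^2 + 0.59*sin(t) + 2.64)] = (-135.142848*sin(t)^4 - 14.802156*sin(t)^3 + 290.304873*sin(t)^2 + 32.828544*sin(t) - 42.71445)/(4.04*sin(t)^2 + 0.59*sin(t) + 2.64)^3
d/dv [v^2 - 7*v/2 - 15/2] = 2*v - 7/2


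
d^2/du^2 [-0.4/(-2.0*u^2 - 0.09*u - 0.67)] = (-3.2*u^2 - 0.144*u + 0.4*(4.0*u + 0.09)*(8.0*u + 0.18) - 1.072)/(2.0*u^2 + 0.09*u + 0.67)^3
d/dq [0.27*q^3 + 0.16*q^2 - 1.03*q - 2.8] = 0.81*q^2 + 0.32*q - 1.03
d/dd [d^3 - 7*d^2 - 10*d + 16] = 3*d^2 - 14*d - 10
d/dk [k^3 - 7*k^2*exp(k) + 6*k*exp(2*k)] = -7*k^2*exp(k) + 3*k^2 + 12*k*exp(2*k) - 14*k*exp(k) + 6*exp(2*k)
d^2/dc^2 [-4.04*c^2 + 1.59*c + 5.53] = -8.08000000000000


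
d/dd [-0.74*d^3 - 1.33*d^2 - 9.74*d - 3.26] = -2.22*d^2 - 2.66*d - 9.74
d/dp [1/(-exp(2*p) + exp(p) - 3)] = (2*exp(p) - 1)*exp(p)/(exp(2*p) - exp(p) + 3)^2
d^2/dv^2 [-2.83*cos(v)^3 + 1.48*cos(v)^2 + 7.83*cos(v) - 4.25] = -5.7075*cos(v) - 2.96*cos(2*v) + 6.3675*cos(3*v)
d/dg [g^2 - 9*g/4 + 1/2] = 2*g - 9/4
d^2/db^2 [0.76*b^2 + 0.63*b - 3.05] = 1.52000000000000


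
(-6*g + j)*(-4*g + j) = 24*g^2 - 10*g*j + j^2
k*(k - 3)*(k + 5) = k^3 + 2*k^2 - 15*k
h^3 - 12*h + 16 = (h - 2)^2*(h + 4)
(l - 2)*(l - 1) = l^2 - 3*l + 2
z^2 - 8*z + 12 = (z - 6)*(z - 2)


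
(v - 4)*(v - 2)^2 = v^3 - 8*v^2 + 20*v - 16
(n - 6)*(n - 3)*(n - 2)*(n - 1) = n^4 - 12*n^3 + 47*n^2 - 72*n + 36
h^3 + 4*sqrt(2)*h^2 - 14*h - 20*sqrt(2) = (h - 2*sqrt(2))*(h + sqrt(2))*(h + 5*sqrt(2))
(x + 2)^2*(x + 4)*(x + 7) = x^4 + 15*x^3 + 76*x^2 + 156*x + 112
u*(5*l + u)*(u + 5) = 5*l*u^2 + 25*l*u + u^3 + 5*u^2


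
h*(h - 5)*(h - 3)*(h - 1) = h^4 - 9*h^3 + 23*h^2 - 15*h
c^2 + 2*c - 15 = (c - 3)*(c + 5)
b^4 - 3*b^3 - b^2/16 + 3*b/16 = b*(b - 3)*(b - 1/4)*(b + 1/4)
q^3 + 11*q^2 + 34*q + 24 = (q + 1)*(q + 4)*(q + 6)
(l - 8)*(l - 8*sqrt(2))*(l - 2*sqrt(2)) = l^3 - 10*sqrt(2)*l^2 - 8*l^2 + 32*l + 80*sqrt(2)*l - 256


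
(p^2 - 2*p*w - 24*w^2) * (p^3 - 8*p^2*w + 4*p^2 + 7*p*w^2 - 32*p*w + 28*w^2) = p^5 - 10*p^4*w + 4*p^4 - p^3*w^2 - 40*p^3*w + 178*p^2*w^3 - 4*p^2*w^2 - 168*p*w^4 + 712*p*w^3 - 672*w^4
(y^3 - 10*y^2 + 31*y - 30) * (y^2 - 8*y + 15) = y^5 - 18*y^4 + 126*y^3 - 428*y^2 + 705*y - 450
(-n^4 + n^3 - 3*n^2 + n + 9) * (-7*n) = 7*n^5 - 7*n^4 + 21*n^3 - 7*n^2 - 63*n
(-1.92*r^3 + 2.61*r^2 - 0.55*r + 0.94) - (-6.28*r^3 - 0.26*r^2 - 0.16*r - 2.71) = 4.36*r^3 + 2.87*r^2 - 0.39*r + 3.65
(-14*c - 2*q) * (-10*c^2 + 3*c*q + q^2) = 140*c^3 - 22*c^2*q - 20*c*q^2 - 2*q^3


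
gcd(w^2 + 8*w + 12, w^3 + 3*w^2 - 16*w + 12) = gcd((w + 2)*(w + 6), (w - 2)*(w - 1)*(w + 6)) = w + 6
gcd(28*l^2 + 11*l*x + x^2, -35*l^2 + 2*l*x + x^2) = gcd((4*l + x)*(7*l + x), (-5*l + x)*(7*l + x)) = 7*l + x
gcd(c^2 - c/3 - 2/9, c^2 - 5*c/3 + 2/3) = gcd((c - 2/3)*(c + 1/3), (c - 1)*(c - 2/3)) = c - 2/3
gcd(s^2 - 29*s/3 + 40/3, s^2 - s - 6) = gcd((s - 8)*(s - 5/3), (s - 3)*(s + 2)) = 1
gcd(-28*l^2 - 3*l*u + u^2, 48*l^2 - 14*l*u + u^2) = 1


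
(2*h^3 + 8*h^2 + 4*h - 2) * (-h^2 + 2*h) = -2*h^5 - 4*h^4 + 12*h^3 + 10*h^2 - 4*h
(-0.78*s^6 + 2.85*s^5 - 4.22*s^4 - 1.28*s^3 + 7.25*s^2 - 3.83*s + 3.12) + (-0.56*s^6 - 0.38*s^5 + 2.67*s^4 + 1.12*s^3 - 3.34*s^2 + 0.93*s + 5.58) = -1.34*s^6 + 2.47*s^5 - 1.55*s^4 - 0.16*s^3 + 3.91*s^2 - 2.9*s + 8.7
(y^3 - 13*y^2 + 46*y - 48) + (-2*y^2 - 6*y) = y^3 - 15*y^2 + 40*y - 48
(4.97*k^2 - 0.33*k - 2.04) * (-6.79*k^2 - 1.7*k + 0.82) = -33.7463*k^4 - 6.2083*k^3 + 18.488*k^2 + 3.1974*k - 1.6728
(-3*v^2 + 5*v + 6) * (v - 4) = -3*v^3 + 17*v^2 - 14*v - 24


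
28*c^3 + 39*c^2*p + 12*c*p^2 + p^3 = (c + p)*(4*c + p)*(7*c + p)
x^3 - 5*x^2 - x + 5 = (x - 5)*(x - 1)*(x + 1)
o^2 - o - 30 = (o - 6)*(o + 5)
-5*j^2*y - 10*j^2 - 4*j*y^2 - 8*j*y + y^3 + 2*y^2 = (-5*j + y)*(j + y)*(y + 2)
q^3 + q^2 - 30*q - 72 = (q - 6)*(q + 3)*(q + 4)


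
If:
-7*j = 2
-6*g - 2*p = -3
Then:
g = 1/2 - p/3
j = -2/7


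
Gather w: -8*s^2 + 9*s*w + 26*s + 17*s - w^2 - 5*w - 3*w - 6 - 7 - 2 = -8*s^2 + 43*s - w^2 + w*(9*s - 8) - 15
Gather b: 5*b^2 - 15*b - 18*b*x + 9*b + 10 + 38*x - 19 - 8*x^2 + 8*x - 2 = 5*b^2 + b*(-18*x - 6) - 8*x^2 + 46*x - 11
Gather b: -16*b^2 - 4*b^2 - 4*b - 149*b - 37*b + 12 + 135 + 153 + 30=-20*b^2 - 190*b + 330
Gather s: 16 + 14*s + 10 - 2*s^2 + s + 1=-2*s^2 + 15*s + 27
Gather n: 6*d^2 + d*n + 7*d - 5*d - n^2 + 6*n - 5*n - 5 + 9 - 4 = 6*d^2 + 2*d - n^2 + n*(d + 1)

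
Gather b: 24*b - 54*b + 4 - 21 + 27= 10 - 30*b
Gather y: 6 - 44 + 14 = -24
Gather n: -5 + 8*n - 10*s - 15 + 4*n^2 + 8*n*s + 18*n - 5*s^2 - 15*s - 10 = 4*n^2 + n*(8*s + 26) - 5*s^2 - 25*s - 30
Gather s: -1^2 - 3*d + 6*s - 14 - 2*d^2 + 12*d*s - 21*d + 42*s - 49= -2*d^2 - 24*d + s*(12*d + 48) - 64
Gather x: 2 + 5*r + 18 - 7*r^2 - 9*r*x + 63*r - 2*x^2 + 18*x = -7*r^2 + 68*r - 2*x^2 + x*(18 - 9*r) + 20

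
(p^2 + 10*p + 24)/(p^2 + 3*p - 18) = (p + 4)/(p - 3)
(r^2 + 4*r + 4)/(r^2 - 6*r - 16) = (r + 2)/(r - 8)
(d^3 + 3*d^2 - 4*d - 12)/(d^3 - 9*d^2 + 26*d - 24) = (d^2 + 5*d + 6)/(d^2 - 7*d + 12)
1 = 1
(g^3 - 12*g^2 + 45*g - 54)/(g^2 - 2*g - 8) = (-g^3 + 12*g^2 - 45*g + 54)/(-g^2 + 2*g + 8)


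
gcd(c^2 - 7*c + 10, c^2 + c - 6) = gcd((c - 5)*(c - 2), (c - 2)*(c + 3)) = c - 2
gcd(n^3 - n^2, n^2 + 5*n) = n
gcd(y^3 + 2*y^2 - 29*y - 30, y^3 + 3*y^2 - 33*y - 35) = y^2 - 4*y - 5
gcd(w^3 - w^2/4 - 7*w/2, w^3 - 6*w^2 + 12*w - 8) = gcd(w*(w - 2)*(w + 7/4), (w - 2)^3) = w - 2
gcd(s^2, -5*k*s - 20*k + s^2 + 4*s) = 1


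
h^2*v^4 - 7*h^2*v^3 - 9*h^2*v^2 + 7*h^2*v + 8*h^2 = (v - 8)*(v - 1)*(h*v + h)^2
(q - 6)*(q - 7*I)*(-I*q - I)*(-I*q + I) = -q^4 + 6*q^3 + 7*I*q^3 + q^2 - 42*I*q^2 - 6*q - 7*I*q + 42*I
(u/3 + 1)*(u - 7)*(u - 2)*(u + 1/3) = u^4/3 - 17*u^3/9 - 5*u^2 + 113*u/9 + 14/3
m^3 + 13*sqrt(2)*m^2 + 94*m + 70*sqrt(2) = (m + sqrt(2))*(m + 5*sqrt(2))*(m + 7*sqrt(2))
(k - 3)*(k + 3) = k^2 - 9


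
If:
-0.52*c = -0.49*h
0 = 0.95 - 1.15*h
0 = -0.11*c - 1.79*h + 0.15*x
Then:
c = 0.78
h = 0.83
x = 10.43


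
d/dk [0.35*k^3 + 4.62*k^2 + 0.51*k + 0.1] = 1.05*k^2 + 9.24*k + 0.51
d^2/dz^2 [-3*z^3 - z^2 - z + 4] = -18*z - 2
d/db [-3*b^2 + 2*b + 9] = 2 - 6*b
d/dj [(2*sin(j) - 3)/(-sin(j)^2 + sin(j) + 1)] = (-6*sin(j) - 2*cos(j)^2 + 7)*cos(j)/(sin(j) + cos(j)^2)^2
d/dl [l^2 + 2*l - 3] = 2*l + 2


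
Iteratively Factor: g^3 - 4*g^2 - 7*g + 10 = (g - 5)*(g^2 + g - 2) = (g - 5)*(g - 1)*(g + 2)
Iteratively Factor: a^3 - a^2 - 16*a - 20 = (a + 2)*(a^2 - 3*a - 10) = (a - 5)*(a + 2)*(a + 2)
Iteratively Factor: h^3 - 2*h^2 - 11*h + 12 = (h + 3)*(h^2 - 5*h + 4) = (h - 1)*(h + 3)*(h - 4)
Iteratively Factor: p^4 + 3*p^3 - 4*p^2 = (p)*(p^3 + 3*p^2 - 4*p) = p^2*(p^2 + 3*p - 4) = p^2*(p - 1)*(p + 4)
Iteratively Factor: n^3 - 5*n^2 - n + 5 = (n + 1)*(n^2 - 6*n + 5) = (n - 1)*(n + 1)*(n - 5)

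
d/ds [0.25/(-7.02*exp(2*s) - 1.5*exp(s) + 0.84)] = (3.51*exp(s) + 0.375)*exp(s)/(7.02*exp(2*s) + 1.5*exp(s) - 0.84)^2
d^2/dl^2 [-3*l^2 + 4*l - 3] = -6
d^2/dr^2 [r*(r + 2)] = 2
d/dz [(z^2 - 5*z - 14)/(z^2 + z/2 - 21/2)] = 2*(11*z^2 + 14*z + 119)/(4*z^4 + 4*z^3 - 83*z^2 - 42*z + 441)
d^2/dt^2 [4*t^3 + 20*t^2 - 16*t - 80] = 24*t + 40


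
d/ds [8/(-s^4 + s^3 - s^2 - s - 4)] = 8*(4*s^3 - 3*s^2 + 2*s + 1)/(s^4 - s^3 + s^2 + s + 4)^2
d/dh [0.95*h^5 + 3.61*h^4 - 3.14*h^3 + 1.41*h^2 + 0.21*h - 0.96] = 4.75*h^4 + 14.44*h^3 - 9.42*h^2 + 2.82*h + 0.21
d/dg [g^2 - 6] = 2*g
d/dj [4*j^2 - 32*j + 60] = 8*j - 32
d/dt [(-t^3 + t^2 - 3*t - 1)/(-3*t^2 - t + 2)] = (3*t^4 + 2*t^3 - 16*t^2 - 2*t - 7)/(9*t^4 + 6*t^3 - 11*t^2 - 4*t + 4)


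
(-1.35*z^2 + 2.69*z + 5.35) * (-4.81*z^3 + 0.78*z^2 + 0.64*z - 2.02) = 6.4935*z^5 - 13.9919*z^4 - 24.4993*z^3 + 8.6216*z^2 - 2.0098*z - 10.807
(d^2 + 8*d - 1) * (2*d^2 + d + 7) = 2*d^4 + 17*d^3 + 13*d^2 + 55*d - 7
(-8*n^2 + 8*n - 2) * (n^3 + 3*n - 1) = -8*n^5 + 8*n^4 - 26*n^3 + 32*n^2 - 14*n + 2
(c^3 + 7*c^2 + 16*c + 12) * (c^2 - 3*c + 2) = c^5 + 4*c^4 - 3*c^3 - 22*c^2 - 4*c + 24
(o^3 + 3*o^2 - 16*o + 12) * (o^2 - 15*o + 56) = o^5 - 12*o^4 - 5*o^3 + 420*o^2 - 1076*o + 672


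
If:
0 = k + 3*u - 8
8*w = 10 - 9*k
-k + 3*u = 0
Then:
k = 4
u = 4/3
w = -13/4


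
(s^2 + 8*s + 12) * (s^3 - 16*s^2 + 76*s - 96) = s^5 - 8*s^4 - 40*s^3 + 320*s^2 + 144*s - 1152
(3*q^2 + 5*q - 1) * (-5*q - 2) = -15*q^3 - 31*q^2 - 5*q + 2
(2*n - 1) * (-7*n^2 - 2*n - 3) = -14*n^3 + 3*n^2 - 4*n + 3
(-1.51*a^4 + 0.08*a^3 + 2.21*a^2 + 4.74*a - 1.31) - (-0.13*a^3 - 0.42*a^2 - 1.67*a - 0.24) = -1.51*a^4 + 0.21*a^3 + 2.63*a^2 + 6.41*a - 1.07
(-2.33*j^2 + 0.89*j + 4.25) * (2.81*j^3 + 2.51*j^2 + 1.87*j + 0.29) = -6.5473*j^5 - 3.3474*j^4 + 9.8193*j^3 + 11.6561*j^2 + 8.2056*j + 1.2325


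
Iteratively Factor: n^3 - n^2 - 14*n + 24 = (n + 4)*(n^2 - 5*n + 6) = (n - 3)*(n + 4)*(n - 2)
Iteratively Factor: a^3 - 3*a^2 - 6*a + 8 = (a + 2)*(a^2 - 5*a + 4) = (a - 4)*(a + 2)*(a - 1)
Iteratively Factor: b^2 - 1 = (b + 1)*(b - 1)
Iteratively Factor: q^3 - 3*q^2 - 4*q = (q - 4)*(q^2 + q) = q*(q - 4)*(q + 1)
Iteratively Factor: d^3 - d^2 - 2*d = (d)*(d^2 - d - 2) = d*(d + 1)*(d - 2)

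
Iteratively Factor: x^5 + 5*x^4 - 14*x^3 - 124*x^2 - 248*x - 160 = (x + 4)*(x^4 + x^3 - 18*x^2 - 52*x - 40) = (x - 5)*(x + 4)*(x^3 + 6*x^2 + 12*x + 8) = (x - 5)*(x + 2)*(x + 4)*(x^2 + 4*x + 4) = (x - 5)*(x + 2)^2*(x + 4)*(x + 2)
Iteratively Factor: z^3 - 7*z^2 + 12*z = (z - 4)*(z^2 - 3*z) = z*(z - 4)*(z - 3)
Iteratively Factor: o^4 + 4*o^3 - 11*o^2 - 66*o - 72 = (o + 3)*(o^3 + o^2 - 14*o - 24) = (o + 2)*(o + 3)*(o^2 - o - 12) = (o - 4)*(o + 2)*(o + 3)*(o + 3)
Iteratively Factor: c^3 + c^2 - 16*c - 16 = (c + 1)*(c^2 - 16) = (c + 1)*(c + 4)*(c - 4)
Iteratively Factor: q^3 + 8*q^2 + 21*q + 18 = (q + 3)*(q^2 + 5*q + 6) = (q + 2)*(q + 3)*(q + 3)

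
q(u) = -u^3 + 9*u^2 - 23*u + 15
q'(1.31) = -4.57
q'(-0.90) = -41.63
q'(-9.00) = -428.00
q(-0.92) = 44.56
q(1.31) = -1.93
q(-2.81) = 172.88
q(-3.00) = 192.00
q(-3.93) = 305.09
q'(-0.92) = -42.10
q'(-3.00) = -104.00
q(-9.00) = 1680.00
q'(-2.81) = -97.27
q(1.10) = -0.74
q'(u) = -3*u^2 + 18*u - 23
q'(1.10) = -6.83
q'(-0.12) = -25.20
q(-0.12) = 17.89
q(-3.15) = 208.01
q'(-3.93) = -140.07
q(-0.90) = 43.72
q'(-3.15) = -109.47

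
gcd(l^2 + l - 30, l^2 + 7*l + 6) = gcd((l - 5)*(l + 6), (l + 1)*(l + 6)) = l + 6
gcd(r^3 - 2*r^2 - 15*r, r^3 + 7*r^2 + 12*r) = r^2 + 3*r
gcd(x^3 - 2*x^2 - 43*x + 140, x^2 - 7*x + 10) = x - 5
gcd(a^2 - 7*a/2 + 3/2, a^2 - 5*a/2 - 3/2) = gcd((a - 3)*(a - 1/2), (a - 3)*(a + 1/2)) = a - 3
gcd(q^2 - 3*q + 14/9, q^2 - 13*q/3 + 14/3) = q - 7/3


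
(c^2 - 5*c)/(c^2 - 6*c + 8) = c*(c - 5)/(c^2 - 6*c + 8)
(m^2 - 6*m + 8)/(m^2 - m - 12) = (m - 2)/(m + 3)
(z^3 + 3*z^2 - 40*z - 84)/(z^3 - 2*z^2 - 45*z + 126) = (z + 2)/(z - 3)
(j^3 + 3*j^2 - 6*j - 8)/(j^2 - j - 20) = (j^2 - j - 2)/(j - 5)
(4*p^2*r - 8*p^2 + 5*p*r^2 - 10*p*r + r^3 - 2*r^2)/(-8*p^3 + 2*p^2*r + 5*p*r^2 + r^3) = (-p*r + 2*p - r^2 + 2*r)/(2*p^2 - p*r - r^2)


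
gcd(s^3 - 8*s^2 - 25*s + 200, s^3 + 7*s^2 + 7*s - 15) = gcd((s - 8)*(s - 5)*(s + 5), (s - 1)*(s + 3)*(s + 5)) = s + 5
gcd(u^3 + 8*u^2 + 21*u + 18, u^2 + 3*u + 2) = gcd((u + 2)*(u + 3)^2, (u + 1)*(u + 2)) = u + 2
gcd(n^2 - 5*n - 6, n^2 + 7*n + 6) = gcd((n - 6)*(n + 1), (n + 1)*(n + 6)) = n + 1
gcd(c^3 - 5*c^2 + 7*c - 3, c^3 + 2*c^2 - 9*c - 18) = c - 3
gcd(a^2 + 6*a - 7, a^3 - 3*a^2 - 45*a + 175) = a + 7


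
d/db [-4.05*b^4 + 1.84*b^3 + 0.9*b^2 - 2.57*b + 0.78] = -16.2*b^3 + 5.52*b^2 + 1.8*b - 2.57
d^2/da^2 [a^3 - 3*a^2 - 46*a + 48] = 6*a - 6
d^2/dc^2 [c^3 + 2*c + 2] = 6*c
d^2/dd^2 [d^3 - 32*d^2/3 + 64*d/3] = 6*d - 64/3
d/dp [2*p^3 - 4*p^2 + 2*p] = 6*p^2 - 8*p + 2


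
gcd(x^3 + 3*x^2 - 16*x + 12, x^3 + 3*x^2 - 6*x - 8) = x - 2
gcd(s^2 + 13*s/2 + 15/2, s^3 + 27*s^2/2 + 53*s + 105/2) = s^2 + 13*s/2 + 15/2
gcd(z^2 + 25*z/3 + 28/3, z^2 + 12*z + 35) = z + 7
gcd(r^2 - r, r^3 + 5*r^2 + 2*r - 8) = r - 1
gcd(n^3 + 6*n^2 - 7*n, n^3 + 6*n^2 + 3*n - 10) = n - 1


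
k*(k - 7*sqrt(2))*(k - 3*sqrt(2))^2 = k^4 - 13*sqrt(2)*k^3 + 102*k^2 - 126*sqrt(2)*k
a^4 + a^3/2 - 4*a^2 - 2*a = a*(a - 2)*(a + 1/2)*(a + 2)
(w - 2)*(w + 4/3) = w^2 - 2*w/3 - 8/3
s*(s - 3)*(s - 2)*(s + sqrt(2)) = s^4 - 5*s^3 + sqrt(2)*s^3 - 5*sqrt(2)*s^2 + 6*s^2 + 6*sqrt(2)*s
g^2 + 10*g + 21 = (g + 3)*(g + 7)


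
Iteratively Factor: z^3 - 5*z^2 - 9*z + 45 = (z - 5)*(z^2 - 9) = (z - 5)*(z + 3)*(z - 3)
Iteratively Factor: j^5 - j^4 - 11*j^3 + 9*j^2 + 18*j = (j + 3)*(j^4 - 4*j^3 + j^2 + 6*j) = (j - 2)*(j + 3)*(j^3 - 2*j^2 - 3*j) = (j - 2)*(j + 1)*(j + 3)*(j^2 - 3*j) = (j - 3)*(j - 2)*(j + 1)*(j + 3)*(j)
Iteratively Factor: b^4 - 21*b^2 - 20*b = (b - 5)*(b^3 + 5*b^2 + 4*b) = b*(b - 5)*(b^2 + 5*b + 4) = b*(b - 5)*(b + 1)*(b + 4)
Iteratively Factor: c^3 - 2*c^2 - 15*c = (c + 3)*(c^2 - 5*c) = c*(c + 3)*(c - 5)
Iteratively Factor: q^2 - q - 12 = (q - 4)*(q + 3)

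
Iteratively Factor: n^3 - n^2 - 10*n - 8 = (n + 2)*(n^2 - 3*n - 4) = (n - 4)*(n + 2)*(n + 1)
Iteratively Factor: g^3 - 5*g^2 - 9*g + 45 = (g - 3)*(g^2 - 2*g - 15) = (g - 5)*(g - 3)*(g + 3)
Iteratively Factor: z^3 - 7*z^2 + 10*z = (z - 5)*(z^2 - 2*z) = (z - 5)*(z - 2)*(z)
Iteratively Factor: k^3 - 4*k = (k + 2)*(k^2 - 2*k) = k*(k + 2)*(k - 2)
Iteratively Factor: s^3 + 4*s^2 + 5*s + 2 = (s + 1)*(s^2 + 3*s + 2) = (s + 1)^2*(s + 2)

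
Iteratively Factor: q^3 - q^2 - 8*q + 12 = (q + 3)*(q^2 - 4*q + 4) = (q - 2)*(q + 3)*(q - 2)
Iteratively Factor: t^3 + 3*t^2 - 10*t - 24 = (t - 3)*(t^2 + 6*t + 8) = (t - 3)*(t + 4)*(t + 2)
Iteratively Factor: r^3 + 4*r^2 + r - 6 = (r - 1)*(r^2 + 5*r + 6) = (r - 1)*(r + 2)*(r + 3)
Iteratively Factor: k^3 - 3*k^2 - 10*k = (k - 5)*(k^2 + 2*k) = (k - 5)*(k + 2)*(k)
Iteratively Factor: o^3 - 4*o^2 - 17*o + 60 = (o + 4)*(o^2 - 8*o + 15) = (o - 3)*(o + 4)*(o - 5)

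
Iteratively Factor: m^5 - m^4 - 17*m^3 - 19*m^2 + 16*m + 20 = (m - 1)*(m^4 - 17*m^2 - 36*m - 20) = (m - 1)*(m + 2)*(m^3 - 2*m^2 - 13*m - 10) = (m - 1)*(m + 1)*(m + 2)*(m^2 - 3*m - 10) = (m - 1)*(m + 1)*(m + 2)^2*(m - 5)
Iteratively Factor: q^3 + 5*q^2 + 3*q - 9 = (q - 1)*(q^2 + 6*q + 9) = (q - 1)*(q + 3)*(q + 3)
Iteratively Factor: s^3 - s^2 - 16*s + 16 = (s + 4)*(s^2 - 5*s + 4) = (s - 1)*(s + 4)*(s - 4)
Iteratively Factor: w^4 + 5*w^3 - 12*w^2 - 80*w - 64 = (w + 1)*(w^3 + 4*w^2 - 16*w - 64) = (w + 1)*(w + 4)*(w^2 - 16) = (w - 4)*(w + 1)*(w + 4)*(w + 4)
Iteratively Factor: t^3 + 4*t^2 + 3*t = (t + 3)*(t^2 + t) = t*(t + 3)*(t + 1)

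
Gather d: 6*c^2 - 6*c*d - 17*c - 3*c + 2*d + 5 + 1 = 6*c^2 - 20*c + d*(2 - 6*c) + 6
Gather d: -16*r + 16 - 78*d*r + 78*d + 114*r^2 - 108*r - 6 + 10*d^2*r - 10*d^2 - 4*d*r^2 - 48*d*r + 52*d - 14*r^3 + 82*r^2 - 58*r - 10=d^2*(10*r - 10) + d*(-4*r^2 - 126*r + 130) - 14*r^3 + 196*r^2 - 182*r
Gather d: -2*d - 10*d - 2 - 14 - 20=-12*d - 36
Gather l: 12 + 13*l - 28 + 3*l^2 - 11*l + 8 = 3*l^2 + 2*l - 8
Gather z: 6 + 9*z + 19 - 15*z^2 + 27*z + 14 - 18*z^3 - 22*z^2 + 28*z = -18*z^3 - 37*z^2 + 64*z + 39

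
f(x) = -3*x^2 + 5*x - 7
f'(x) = 5 - 6*x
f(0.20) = -6.12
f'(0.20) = 3.80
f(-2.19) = -32.34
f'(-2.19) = 18.14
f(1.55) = -6.46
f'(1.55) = -4.30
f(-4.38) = -86.45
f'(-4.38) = 31.28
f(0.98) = -4.98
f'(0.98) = -0.88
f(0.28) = -5.84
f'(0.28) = 3.32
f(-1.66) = -23.57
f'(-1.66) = 14.96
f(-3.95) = -73.56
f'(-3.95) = 28.70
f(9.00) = -205.00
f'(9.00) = -49.00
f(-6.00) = -145.00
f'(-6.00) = 41.00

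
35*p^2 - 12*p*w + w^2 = (-7*p + w)*(-5*p + w)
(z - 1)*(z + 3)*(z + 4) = z^3 + 6*z^2 + 5*z - 12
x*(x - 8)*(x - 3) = x^3 - 11*x^2 + 24*x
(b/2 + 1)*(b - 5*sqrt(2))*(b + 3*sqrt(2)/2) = b^3/2 - 7*sqrt(2)*b^2/4 + b^2 - 15*b/2 - 7*sqrt(2)*b/2 - 15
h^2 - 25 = (h - 5)*(h + 5)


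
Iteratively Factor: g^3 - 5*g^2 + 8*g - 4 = (g - 2)*(g^2 - 3*g + 2) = (g - 2)^2*(g - 1)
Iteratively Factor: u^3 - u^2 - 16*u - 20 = (u + 2)*(u^2 - 3*u - 10) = (u + 2)^2*(u - 5)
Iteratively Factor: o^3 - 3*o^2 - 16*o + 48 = (o + 4)*(o^2 - 7*o + 12) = (o - 3)*(o + 4)*(o - 4)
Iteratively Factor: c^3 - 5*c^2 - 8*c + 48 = (c - 4)*(c^2 - c - 12) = (c - 4)^2*(c + 3)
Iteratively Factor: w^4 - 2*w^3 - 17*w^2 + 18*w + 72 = (w - 4)*(w^3 + 2*w^2 - 9*w - 18) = (w - 4)*(w + 3)*(w^2 - w - 6) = (w - 4)*(w + 2)*(w + 3)*(w - 3)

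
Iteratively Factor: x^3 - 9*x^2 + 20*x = (x)*(x^2 - 9*x + 20) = x*(x - 4)*(x - 5)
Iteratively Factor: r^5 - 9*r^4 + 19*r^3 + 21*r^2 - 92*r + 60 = (r - 3)*(r^4 - 6*r^3 + r^2 + 24*r - 20) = (r - 3)*(r + 2)*(r^3 - 8*r^2 + 17*r - 10) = (r - 5)*(r - 3)*(r + 2)*(r^2 - 3*r + 2) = (r - 5)*(r - 3)*(r - 2)*(r + 2)*(r - 1)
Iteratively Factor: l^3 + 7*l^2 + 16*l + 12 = (l + 3)*(l^2 + 4*l + 4) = (l + 2)*(l + 3)*(l + 2)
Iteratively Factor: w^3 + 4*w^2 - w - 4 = (w - 1)*(w^2 + 5*w + 4) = (w - 1)*(w + 1)*(w + 4)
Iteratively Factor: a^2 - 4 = (a - 2)*(a + 2)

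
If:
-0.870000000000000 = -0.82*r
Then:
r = 1.06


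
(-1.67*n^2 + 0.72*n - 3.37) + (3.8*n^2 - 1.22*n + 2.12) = 2.13*n^2 - 0.5*n - 1.25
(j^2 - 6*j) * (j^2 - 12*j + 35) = j^4 - 18*j^3 + 107*j^2 - 210*j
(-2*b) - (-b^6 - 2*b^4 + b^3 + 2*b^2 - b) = b^6 + 2*b^4 - b^3 - 2*b^2 - b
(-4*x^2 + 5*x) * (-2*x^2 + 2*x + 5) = 8*x^4 - 18*x^3 - 10*x^2 + 25*x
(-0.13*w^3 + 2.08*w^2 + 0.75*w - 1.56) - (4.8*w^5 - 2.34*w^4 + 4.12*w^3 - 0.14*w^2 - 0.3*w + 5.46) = -4.8*w^5 + 2.34*w^4 - 4.25*w^3 + 2.22*w^2 + 1.05*w - 7.02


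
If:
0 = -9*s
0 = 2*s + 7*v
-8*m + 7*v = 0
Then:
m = 0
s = 0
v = 0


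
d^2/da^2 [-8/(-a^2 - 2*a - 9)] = 16*(-a^2 - 2*a + 4*(a + 1)^2 - 9)/(a^2 + 2*a + 9)^3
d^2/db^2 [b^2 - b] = 2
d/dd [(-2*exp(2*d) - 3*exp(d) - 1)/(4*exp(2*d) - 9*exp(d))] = (30*exp(2*d) + 8*exp(d) - 9)*exp(-d)/(16*exp(2*d) - 72*exp(d) + 81)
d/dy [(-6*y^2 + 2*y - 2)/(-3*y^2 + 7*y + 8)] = 6*(-6*y^2 - 18*y + 5)/(9*y^4 - 42*y^3 + y^2 + 112*y + 64)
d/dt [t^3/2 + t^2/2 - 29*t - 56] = 3*t^2/2 + t - 29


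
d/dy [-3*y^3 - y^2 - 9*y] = -9*y^2 - 2*y - 9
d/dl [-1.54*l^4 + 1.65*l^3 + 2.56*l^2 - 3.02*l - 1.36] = -6.16*l^3 + 4.95*l^2 + 5.12*l - 3.02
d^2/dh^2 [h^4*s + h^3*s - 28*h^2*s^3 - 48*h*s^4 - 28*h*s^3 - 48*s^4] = 2*s*(6*h^2 + 3*h - 28*s^2)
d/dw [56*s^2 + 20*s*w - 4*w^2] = 20*s - 8*w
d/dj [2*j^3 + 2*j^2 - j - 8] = 6*j^2 + 4*j - 1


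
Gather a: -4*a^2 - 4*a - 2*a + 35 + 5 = -4*a^2 - 6*a + 40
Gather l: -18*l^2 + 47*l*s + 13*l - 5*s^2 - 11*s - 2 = -18*l^2 + l*(47*s + 13) - 5*s^2 - 11*s - 2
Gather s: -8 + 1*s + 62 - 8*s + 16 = 70 - 7*s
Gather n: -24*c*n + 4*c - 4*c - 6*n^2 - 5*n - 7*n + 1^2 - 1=-6*n^2 + n*(-24*c - 12)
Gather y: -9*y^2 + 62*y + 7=-9*y^2 + 62*y + 7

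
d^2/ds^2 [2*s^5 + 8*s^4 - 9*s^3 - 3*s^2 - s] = 40*s^3 + 96*s^2 - 54*s - 6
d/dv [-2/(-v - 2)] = -2/(v + 2)^2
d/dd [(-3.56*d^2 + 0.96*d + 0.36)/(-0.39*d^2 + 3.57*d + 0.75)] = (-12.3348*d^2 - 5.0592*d - 0.5652)/(0.1521*d^4 - 2.7846*d^3 + 12.1599*d^2 + 5.355*d + 0.5625)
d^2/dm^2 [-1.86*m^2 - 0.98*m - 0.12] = -3.72000000000000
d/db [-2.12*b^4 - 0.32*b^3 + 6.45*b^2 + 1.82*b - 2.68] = -8.48*b^3 - 0.96*b^2 + 12.9*b + 1.82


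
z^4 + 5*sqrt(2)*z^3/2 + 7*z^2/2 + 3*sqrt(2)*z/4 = z*(z + sqrt(2)/2)^2*(z + 3*sqrt(2)/2)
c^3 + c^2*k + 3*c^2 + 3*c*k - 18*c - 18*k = (c - 3)*(c + 6)*(c + k)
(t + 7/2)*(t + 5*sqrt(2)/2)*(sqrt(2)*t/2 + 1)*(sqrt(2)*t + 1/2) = t^4 + 7*t^3/2 + 15*sqrt(2)*t^3/4 + 27*t^2/4 + 105*sqrt(2)*t^2/8 + 5*sqrt(2)*t/4 + 189*t/8 + 35*sqrt(2)/8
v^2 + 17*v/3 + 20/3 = (v + 5/3)*(v + 4)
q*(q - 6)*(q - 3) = q^3 - 9*q^2 + 18*q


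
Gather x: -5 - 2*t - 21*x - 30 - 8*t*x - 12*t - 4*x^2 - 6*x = -14*t - 4*x^2 + x*(-8*t - 27) - 35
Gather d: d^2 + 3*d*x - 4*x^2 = d^2 + 3*d*x - 4*x^2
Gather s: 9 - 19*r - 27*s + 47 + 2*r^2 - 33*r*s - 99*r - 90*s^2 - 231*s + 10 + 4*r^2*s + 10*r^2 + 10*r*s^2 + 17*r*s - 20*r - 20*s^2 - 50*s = 12*r^2 - 138*r + s^2*(10*r - 110) + s*(4*r^2 - 16*r - 308) + 66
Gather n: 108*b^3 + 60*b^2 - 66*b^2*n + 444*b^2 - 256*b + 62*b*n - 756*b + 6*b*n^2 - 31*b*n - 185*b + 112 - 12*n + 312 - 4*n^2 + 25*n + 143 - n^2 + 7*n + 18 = 108*b^3 + 504*b^2 - 1197*b + n^2*(6*b - 5) + n*(-66*b^2 + 31*b + 20) + 585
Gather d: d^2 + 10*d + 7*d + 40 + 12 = d^2 + 17*d + 52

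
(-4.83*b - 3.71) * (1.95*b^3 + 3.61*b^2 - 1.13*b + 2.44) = -9.4185*b^4 - 24.6708*b^3 - 7.9352*b^2 - 7.5929*b - 9.0524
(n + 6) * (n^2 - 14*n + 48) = n^3 - 8*n^2 - 36*n + 288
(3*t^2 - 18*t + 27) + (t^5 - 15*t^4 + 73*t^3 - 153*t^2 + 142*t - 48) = t^5 - 15*t^4 + 73*t^3 - 150*t^2 + 124*t - 21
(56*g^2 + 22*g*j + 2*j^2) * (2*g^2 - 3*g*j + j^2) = 112*g^4 - 124*g^3*j - 6*g^2*j^2 + 16*g*j^3 + 2*j^4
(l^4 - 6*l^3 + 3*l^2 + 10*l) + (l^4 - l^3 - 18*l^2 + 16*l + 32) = 2*l^4 - 7*l^3 - 15*l^2 + 26*l + 32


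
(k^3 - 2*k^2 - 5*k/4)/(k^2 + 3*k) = (k^2 - 2*k - 5/4)/(k + 3)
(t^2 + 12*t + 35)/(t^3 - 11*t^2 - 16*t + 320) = (t + 7)/(t^2 - 16*t + 64)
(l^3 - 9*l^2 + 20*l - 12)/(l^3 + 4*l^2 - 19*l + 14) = (l - 6)/(l + 7)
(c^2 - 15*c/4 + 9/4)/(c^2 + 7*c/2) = (4*c^2 - 15*c + 9)/(2*c*(2*c + 7))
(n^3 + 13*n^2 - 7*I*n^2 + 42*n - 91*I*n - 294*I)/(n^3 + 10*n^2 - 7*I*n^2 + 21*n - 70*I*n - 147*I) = (n + 6)/(n + 3)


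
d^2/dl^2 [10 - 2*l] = 0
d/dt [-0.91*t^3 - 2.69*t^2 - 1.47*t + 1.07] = -2.73*t^2 - 5.38*t - 1.47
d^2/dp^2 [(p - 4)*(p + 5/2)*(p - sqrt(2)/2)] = 6*p - 3 - sqrt(2)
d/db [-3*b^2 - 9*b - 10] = -6*b - 9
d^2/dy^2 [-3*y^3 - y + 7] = -18*y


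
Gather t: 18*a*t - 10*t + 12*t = t*(18*a + 2)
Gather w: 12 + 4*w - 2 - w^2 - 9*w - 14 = -w^2 - 5*w - 4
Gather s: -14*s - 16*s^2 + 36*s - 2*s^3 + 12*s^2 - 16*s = -2*s^3 - 4*s^2 + 6*s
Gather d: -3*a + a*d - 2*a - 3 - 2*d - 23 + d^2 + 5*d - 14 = -5*a + d^2 + d*(a + 3) - 40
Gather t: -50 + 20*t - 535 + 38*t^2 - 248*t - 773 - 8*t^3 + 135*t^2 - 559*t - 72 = -8*t^3 + 173*t^2 - 787*t - 1430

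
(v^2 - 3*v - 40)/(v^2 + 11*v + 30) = (v - 8)/(v + 6)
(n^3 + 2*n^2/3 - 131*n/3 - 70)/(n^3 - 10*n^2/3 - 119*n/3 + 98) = (3*n + 5)/(3*n - 7)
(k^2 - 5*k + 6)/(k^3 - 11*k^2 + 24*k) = (k - 2)/(k*(k - 8))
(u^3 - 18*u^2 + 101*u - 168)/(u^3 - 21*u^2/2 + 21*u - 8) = 2*(u^2 - 10*u + 21)/(2*u^2 - 5*u + 2)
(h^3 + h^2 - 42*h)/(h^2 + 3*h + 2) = h*(h^2 + h - 42)/(h^2 + 3*h + 2)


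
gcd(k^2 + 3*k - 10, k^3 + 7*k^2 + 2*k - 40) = k^2 + 3*k - 10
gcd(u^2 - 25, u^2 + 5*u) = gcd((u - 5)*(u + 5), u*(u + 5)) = u + 5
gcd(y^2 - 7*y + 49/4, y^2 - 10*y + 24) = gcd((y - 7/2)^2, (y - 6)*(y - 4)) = 1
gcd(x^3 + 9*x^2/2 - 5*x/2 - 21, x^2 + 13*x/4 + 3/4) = x + 3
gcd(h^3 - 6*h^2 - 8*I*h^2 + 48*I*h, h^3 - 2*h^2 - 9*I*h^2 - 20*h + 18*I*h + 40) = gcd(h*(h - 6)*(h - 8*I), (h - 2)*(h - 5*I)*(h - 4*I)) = 1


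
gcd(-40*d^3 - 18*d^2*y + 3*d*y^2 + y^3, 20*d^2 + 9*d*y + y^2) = 5*d + y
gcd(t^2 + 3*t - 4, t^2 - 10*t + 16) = 1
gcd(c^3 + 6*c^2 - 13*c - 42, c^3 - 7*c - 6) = c^2 - c - 6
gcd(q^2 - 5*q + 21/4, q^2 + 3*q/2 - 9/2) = q - 3/2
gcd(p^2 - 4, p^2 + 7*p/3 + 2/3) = p + 2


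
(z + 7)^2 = z^2 + 14*z + 49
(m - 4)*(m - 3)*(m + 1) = m^3 - 6*m^2 + 5*m + 12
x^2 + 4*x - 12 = (x - 2)*(x + 6)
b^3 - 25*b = b*(b - 5)*(b + 5)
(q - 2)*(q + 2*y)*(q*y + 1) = q^3*y + 2*q^2*y^2 - 2*q^2*y + q^2 - 4*q*y^2 + 2*q*y - 2*q - 4*y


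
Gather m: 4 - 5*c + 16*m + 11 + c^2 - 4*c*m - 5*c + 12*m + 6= c^2 - 10*c + m*(28 - 4*c) + 21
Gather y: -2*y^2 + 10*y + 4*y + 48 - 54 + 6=-2*y^2 + 14*y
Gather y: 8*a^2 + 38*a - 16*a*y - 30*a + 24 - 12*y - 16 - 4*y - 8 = 8*a^2 + 8*a + y*(-16*a - 16)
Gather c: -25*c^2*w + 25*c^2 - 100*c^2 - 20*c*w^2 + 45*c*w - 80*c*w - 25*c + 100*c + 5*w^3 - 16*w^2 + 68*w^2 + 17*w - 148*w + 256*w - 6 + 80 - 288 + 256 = c^2*(-25*w - 75) + c*(-20*w^2 - 35*w + 75) + 5*w^3 + 52*w^2 + 125*w + 42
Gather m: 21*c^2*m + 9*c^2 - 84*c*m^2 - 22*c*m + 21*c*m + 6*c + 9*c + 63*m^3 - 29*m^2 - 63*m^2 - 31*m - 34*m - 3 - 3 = 9*c^2 + 15*c + 63*m^3 + m^2*(-84*c - 92) + m*(21*c^2 - c - 65) - 6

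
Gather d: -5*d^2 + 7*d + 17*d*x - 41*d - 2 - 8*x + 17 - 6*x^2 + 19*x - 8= -5*d^2 + d*(17*x - 34) - 6*x^2 + 11*x + 7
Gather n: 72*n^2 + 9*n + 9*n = 72*n^2 + 18*n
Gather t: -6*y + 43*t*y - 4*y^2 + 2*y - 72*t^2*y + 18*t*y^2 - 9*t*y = -72*t^2*y + t*(18*y^2 + 34*y) - 4*y^2 - 4*y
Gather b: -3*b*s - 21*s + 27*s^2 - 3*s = -3*b*s + 27*s^2 - 24*s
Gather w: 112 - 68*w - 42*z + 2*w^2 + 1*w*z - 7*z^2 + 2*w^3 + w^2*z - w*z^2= 2*w^3 + w^2*(z + 2) + w*(-z^2 + z - 68) - 7*z^2 - 42*z + 112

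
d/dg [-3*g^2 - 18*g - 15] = -6*g - 18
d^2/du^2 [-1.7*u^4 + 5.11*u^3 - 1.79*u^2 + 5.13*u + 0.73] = -20.4*u^2 + 30.66*u - 3.58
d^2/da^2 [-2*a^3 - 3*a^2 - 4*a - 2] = -12*a - 6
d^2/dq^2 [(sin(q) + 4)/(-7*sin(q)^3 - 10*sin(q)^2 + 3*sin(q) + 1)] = (196*sin(q)^7 + 1974*sin(q)^6 + 2970*sin(q)^5 - 1219*sin(q)^4 - 4770*sin(q)^3 - 1787*sin(q)^2 + 481*sin(q) - 146)/(7*sin(q)^3 + 10*sin(q)^2 - 3*sin(q) - 1)^3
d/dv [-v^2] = -2*v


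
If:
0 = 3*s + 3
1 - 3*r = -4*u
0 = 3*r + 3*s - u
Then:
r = 11/9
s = -1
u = 2/3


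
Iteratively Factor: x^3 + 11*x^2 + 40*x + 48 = (x + 3)*(x^2 + 8*x + 16) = (x + 3)*(x + 4)*(x + 4)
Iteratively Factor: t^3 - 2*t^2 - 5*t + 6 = (t + 2)*(t^2 - 4*t + 3) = (t - 3)*(t + 2)*(t - 1)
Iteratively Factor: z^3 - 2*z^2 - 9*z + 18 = (z - 2)*(z^2 - 9) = (z - 2)*(z + 3)*(z - 3)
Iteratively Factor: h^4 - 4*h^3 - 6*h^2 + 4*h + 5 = (h - 1)*(h^3 - 3*h^2 - 9*h - 5) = (h - 1)*(h + 1)*(h^2 - 4*h - 5) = (h - 1)*(h + 1)^2*(h - 5)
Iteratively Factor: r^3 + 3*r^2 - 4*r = (r)*(r^2 + 3*r - 4) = r*(r + 4)*(r - 1)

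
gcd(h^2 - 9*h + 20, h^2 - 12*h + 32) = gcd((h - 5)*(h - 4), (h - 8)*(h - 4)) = h - 4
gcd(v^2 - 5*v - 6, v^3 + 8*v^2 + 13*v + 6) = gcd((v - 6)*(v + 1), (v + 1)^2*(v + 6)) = v + 1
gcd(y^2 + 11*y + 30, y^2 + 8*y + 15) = y + 5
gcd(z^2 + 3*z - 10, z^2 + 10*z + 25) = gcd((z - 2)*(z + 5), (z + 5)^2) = z + 5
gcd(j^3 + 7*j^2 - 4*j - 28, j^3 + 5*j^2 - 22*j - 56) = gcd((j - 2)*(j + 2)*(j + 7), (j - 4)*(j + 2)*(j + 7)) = j^2 + 9*j + 14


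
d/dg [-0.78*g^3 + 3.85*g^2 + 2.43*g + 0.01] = -2.34*g^2 + 7.7*g + 2.43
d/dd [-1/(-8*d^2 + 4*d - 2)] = (1 - 4*d)/(4*d^2 - 2*d + 1)^2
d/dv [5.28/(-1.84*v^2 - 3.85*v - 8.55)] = (19.4304*v + 20.328)/(1.84*v^2 + 3.85*v + 8.55)^2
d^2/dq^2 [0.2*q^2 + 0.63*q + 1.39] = 0.400000000000000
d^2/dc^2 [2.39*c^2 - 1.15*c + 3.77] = 4.78000000000000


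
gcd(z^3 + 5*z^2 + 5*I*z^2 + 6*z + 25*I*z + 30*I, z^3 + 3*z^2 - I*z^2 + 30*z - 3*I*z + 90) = z^2 + z*(3 + 5*I) + 15*I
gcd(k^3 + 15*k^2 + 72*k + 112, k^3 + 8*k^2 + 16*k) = k^2 + 8*k + 16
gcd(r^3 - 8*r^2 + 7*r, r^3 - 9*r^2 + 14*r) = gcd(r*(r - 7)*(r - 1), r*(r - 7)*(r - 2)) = r^2 - 7*r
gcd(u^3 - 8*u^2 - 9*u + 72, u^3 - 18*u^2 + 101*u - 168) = u^2 - 11*u + 24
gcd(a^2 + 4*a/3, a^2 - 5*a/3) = a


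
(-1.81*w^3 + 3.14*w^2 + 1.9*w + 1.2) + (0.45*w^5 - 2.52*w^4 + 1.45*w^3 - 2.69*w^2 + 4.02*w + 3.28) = 0.45*w^5 - 2.52*w^4 - 0.36*w^3 + 0.45*w^2 + 5.92*w + 4.48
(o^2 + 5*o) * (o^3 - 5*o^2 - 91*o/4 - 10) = o^5 - 191*o^3/4 - 495*o^2/4 - 50*o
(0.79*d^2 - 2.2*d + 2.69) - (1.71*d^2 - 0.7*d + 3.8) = -0.92*d^2 - 1.5*d - 1.11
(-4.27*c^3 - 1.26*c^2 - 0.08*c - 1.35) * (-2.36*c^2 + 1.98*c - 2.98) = 10.0772*c^5 - 5.481*c^4 + 10.4186*c^3 + 6.7824*c^2 - 2.4346*c + 4.023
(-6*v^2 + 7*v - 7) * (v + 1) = -6*v^3 + v^2 - 7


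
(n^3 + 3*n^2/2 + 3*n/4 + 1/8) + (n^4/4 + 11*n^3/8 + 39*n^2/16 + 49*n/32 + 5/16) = n^4/4 + 19*n^3/8 + 63*n^2/16 + 73*n/32 + 7/16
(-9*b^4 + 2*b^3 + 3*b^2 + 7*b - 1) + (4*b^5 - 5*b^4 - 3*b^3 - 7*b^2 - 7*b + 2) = 4*b^5 - 14*b^4 - b^3 - 4*b^2 + 1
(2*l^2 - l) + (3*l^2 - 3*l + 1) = 5*l^2 - 4*l + 1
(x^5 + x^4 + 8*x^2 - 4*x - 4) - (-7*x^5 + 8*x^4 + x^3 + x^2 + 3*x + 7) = 8*x^5 - 7*x^4 - x^3 + 7*x^2 - 7*x - 11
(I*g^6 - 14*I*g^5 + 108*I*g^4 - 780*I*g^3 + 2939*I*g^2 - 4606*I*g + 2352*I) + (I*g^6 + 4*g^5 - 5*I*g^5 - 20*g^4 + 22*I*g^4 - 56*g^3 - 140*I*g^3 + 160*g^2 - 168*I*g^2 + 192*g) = 2*I*g^6 + 4*g^5 - 19*I*g^5 - 20*g^4 + 130*I*g^4 - 56*g^3 - 920*I*g^3 + 160*g^2 + 2771*I*g^2 + 192*g - 4606*I*g + 2352*I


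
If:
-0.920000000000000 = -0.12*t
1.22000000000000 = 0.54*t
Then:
No Solution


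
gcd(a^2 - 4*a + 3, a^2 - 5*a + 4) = a - 1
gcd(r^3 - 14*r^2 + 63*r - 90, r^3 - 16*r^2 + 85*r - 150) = r^2 - 11*r + 30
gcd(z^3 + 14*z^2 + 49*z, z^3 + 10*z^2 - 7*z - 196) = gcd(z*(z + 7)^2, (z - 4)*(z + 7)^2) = z^2 + 14*z + 49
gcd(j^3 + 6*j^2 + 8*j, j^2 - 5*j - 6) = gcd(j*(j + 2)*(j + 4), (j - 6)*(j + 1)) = 1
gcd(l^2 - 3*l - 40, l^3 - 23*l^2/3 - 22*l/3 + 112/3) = l - 8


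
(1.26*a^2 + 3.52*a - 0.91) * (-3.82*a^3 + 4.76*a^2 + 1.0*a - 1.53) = -4.8132*a^5 - 7.4488*a^4 + 21.4914*a^3 - 2.7394*a^2 - 6.2956*a + 1.3923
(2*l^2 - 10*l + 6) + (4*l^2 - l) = 6*l^2 - 11*l + 6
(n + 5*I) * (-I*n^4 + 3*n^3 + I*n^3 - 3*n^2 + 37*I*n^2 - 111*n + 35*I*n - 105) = -I*n^5 + 8*n^4 + I*n^4 - 8*n^3 + 52*I*n^3 - 296*n^2 + 20*I*n^2 - 280*n - 555*I*n - 525*I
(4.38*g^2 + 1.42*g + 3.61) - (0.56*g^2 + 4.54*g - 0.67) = 3.82*g^2 - 3.12*g + 4.28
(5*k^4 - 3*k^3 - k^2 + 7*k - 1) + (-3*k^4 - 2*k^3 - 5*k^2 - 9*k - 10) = 2*k^4 - 5*k^3 - 6*k^2 - 2*k - 11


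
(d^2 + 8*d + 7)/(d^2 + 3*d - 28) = (d + 1)/(d - 4)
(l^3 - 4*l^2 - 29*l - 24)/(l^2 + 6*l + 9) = (l^2 - 7*l - 8)/(l + 3)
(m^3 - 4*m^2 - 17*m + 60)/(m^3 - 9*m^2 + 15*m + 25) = (m^2 + m - 12)/(m^2 - 4*m - 5)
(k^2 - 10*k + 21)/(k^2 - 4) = (k^2 - 10*k + 21)/(k^2 - 4)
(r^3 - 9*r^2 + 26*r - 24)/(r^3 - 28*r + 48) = (r - 3)/(r + 6)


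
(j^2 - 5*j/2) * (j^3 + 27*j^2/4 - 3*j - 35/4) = j^5 + 17*j^4/4 - 159*j^3/8 - 5*j^2/4 + 175*j/8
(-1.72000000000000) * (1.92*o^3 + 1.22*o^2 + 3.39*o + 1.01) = -3.3024*o^3 - 2.0984*o^2 - 5.8308*o - 1.7372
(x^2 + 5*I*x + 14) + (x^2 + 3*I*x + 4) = 2*x^2 + 8*I*x + 18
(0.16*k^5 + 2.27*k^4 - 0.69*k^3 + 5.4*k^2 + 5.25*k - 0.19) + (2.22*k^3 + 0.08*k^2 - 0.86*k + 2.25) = 0.16*k^5 + 2.27*k^4 + 1.53*k^3 + 5.48*k^2 + 4.39*k + 2.06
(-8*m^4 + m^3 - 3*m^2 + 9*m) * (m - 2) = -8*m^5 + 17*m^4 - 5*m^3 + 15*m^2 - 18*m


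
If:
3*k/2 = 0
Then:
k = 0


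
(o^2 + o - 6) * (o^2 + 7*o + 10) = o^4 + 8*o^3 + 11*o^2 - 32*o - 60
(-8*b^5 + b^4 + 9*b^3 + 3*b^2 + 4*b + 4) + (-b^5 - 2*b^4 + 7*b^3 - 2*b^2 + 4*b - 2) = -9*b^5 - b^4 + 16*b^3 + b^2 + 8*b + 2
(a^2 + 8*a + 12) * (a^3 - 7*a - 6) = a^5 + 8*a^4 + 5*a^3 - 62*a^2 - 132*a - 72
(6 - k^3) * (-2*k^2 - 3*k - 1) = 2*k^5 + 3*k^4 + k^3 - 12*k^2 - 18*k - 6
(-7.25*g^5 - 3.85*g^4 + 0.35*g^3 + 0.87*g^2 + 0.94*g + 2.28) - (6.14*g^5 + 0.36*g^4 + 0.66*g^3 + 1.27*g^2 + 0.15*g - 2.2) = -13.39*g^5 - 4.21*g^4 - 0.31*g^3 - 0.4*g^2 + 0.79*g + 4.48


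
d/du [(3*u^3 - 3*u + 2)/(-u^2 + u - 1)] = (3*(1 - 3*u^2)*(u^2 - u + 1) + (2*u - 1)*(3*u^3 - 3*u + 2))/(u^2 - u + 1)^2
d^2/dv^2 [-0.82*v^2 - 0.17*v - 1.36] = -1.64000000000000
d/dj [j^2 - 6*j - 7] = 2*j - 6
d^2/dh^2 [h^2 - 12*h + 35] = 2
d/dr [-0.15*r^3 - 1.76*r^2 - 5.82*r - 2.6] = -0.45*r^2 - 3.52*r - 5.82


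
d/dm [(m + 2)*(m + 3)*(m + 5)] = 3*m^2 + 20*m + 31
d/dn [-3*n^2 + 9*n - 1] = 9 - 6*n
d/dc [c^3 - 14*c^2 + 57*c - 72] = 3*c^2 - 28*c + 57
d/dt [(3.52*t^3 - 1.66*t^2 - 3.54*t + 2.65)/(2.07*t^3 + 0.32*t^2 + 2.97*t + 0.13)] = (4.5626*t^4 + 35.5644*t^3 - 18.8811*t^2 - 2.1276*t - 8.3307)/(4.2849*t^6 + 1.3248*t^5 + 12.3982*t^4 + 2.439*t^3 + 8.9041*t^2 + 0.7722*t + 0.0169)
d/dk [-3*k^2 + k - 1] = 1 - 6*k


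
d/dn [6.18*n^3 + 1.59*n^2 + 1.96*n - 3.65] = 18.54*n^2 + 3.18*n + 1.96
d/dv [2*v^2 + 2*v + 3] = 4*v + 2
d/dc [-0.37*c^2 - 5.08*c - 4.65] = -0.74*c - 5.08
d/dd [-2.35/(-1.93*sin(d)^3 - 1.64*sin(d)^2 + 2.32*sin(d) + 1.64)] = (-13.6065*sin(d)^2 - 7.708*sin(d) + 5.452)*cos(d)/(1.93*sin(d)^3 + 1.64*sin(d)^2 - 2.32*sin(d) - 1.64)^2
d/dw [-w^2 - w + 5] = -2*w - 1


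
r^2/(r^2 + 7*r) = r/(r + 7)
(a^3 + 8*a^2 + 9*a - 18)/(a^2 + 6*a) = a + 2 - 3/a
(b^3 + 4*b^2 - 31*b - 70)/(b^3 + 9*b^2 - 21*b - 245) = (b + 2)/(b + 7)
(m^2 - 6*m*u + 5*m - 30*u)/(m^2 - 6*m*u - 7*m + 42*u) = (m + 5)/(m - 7)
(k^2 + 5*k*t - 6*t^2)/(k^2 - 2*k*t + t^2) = (-k - 6*t)/(-k + t)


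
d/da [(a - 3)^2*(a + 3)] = 3*(a - 3)*(a + 1)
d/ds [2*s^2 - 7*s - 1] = 4*s - 7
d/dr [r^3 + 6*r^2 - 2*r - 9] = 3*r^2 + 12*r - 2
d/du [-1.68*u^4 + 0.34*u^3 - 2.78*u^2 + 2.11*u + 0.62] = -6.72*u^3 + 1.02*u^2 - 5.56*u + 2.11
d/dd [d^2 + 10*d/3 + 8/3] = 2*d + 10/3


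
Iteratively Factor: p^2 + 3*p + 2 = (p + 1)*(p + 2)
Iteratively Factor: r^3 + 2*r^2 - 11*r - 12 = (r - 3)*(r^2 + 5*r + 4) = (r - 3)*(r + 1)*(r + 4)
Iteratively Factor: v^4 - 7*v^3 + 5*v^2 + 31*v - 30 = (v - 1)*(v^3 - 6*v^2 - v + 30) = (v - 5)*(v - 1)*(v^2 - v - 6) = (v - 5)*(v - 1)*(v + 2)*(v - 3)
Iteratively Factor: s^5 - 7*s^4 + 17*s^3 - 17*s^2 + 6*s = (s)*(s^4 - 7*s^3 + 17*s^2 - 17*s + 6) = s*(s - 1)*(s^3 - 6*s^2 + 11*s - 6) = s*(s - 1)^2*(s^2 - 5*s + 6) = s*(s - 3)*(s - 1)^2*(s - 2)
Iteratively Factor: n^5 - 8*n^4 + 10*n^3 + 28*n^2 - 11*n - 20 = (n - 4)*(n^4 - 4*n^3 - 6*n^2 + 4*n + 5) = (n - 4)*(n + 1)*(n^3 - 5*n^2 - n + 5) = (n - 5)*(n - 4)*(n + 1)*(n^2 - 1) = (n - 5)*(n - 4)*(n + 1)^2*(n - 1)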